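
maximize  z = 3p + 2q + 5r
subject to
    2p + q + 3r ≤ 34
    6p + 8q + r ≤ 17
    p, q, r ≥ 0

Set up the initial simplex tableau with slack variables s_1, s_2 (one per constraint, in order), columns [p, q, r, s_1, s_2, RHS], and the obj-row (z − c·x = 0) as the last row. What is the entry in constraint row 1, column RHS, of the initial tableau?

34

The RHS of constraint 1 is b_1 = 34.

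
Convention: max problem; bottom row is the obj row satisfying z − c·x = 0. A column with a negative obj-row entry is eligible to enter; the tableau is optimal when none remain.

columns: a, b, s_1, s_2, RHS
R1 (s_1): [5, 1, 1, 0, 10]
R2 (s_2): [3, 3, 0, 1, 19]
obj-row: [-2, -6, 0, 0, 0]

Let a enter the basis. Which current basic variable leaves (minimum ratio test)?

s_1

Column a entries and ratios — s_1: 10/5 = 2; s_2: 19/3 = 19/3.
Smallest ratio is 2 in the row of s_1, so s_1 leaves.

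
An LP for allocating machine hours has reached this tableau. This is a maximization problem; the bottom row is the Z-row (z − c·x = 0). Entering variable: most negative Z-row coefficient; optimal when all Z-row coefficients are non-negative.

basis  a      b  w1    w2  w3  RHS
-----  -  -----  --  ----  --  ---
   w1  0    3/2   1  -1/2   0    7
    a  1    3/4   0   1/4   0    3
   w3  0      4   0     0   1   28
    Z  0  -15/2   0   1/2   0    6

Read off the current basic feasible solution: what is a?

a is basic (row 2); its value is the RHS of that row, 3.

3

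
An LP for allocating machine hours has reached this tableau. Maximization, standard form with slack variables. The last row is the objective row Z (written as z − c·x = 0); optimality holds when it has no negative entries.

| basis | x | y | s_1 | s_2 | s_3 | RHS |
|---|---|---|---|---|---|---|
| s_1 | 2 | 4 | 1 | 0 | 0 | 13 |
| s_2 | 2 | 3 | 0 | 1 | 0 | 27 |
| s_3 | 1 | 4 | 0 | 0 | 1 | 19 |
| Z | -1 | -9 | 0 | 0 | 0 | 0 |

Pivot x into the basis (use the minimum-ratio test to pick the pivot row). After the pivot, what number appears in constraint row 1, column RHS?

13/2

Ratio test on column x — row 1: 13/2 = 13/2; row 2: 27/2 = 27/2; row 3: 19/1 = 19. Minimum is 13/2 at row 1 (s_1 leaves); pivot element 2.
Divide row 1 by 2; eliminate column x from the other rows.
In the new row 1, the RHS entry is the old entry divided by the pivot: 13/2 = 13/2.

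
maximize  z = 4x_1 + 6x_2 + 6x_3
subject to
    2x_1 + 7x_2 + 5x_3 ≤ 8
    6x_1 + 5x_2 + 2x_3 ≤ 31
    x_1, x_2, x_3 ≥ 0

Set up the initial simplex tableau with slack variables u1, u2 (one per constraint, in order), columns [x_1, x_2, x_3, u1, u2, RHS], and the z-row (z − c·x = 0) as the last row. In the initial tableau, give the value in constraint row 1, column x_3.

Constraint 1 has coefficient 5 on x_3.

5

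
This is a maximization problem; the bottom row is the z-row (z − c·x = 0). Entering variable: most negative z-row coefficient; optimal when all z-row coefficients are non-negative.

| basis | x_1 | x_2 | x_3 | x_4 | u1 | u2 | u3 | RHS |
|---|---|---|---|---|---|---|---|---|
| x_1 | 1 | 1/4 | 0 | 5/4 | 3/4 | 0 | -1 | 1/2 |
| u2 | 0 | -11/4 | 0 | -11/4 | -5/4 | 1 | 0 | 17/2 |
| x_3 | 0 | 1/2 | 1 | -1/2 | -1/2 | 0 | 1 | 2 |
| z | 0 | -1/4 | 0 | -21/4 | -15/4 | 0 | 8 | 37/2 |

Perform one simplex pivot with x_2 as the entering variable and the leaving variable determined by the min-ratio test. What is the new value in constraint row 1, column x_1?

4

Ratio test on column x_2 — row 1: (1/2)/(1/4) = 2; row 2: entry -11/4 ≤ 0; row 3: 2/(1/2) = 4. Minimum is 2 at row 1 (x_1 leaves); pivot element 1/4.
Divide row 1 by 1/4; eliminate column x_2 from the other rows.
In the new row 1, the x_1 entry is the old entry divided by the pivot: 1/(1/4) = 4.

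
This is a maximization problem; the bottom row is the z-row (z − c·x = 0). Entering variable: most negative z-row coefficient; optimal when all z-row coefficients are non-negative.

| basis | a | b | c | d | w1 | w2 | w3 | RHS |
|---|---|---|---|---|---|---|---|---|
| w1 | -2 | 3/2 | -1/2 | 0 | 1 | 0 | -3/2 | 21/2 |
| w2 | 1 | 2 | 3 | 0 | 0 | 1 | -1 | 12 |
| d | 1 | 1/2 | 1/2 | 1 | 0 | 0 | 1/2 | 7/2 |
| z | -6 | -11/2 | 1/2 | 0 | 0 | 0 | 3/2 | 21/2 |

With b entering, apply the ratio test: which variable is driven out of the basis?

w2

Column b entries and ratios — w1: (21/2)/(3/2) = 7; w2: 12/2 = 6; d: (7/2)/(1/2) = 7.
Smallest ratio is 6 in the row of w2, so w2 leaves.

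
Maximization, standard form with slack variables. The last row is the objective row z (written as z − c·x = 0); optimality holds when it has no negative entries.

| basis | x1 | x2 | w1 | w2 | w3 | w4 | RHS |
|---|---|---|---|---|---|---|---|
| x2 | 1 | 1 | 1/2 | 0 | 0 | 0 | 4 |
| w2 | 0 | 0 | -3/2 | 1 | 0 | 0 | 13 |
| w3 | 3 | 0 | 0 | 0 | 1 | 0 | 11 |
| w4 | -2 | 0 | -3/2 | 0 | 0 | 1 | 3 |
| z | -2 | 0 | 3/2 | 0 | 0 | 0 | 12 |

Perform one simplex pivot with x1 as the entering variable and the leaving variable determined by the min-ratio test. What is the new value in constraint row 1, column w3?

Ratio test on column x1 — row 1: 4/1 = 4; row 2: entry 0 ≤ 0; row 3: 11/3 = 11/3; row 4: entry -2 ≤ 0. Minimum is 11/3 at row 3 (w3 leaves); pivot element 3.
Divide row 3 by 3; eliminate column x1 from the other rows.
Row 1 update in column w3: 0 − 1·(1/3) = -1/3.

-1/3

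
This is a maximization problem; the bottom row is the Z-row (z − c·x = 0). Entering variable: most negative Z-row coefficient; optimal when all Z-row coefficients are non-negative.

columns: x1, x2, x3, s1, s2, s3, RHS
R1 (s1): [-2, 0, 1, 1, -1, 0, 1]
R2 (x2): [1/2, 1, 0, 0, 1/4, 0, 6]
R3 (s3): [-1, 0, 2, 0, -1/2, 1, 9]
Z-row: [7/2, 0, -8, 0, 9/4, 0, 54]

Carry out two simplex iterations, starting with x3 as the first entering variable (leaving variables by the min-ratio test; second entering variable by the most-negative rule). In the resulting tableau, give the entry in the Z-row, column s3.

25/6

Ratio test on column x3 — row 1: 1/1 = 1; row 2: entry 0 ≤ 0; row 3: 9/2 = 9/2. Minimum is 1 at row 1 (s1 leaves); pivot element 1.
Divide row 1 by 1; eliminate column x3 from the other rows.
Second iteration: most negative Z-row entry is -25/2 in column x1, so x1 enters.
Ratio test on column x1 — row 1: entry -2 ≤ 0; row 2: 6/(1/2) = 12; row 3: 7/3 = 7/3. Minimum is 7/3 at row 3 (s3 leaves); pivot element 3.
Divide row 3 by 3; eliminate column x1 from the other rows.
After both pivots, the entry at the Z-row, column s3 is 25/6.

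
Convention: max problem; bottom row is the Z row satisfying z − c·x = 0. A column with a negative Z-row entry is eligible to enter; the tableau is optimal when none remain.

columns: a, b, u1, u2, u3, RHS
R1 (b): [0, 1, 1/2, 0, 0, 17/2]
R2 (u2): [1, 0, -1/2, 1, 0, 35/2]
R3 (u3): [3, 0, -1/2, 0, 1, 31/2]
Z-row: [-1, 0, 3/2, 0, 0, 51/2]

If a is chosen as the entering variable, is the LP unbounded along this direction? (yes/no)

no

Column a has positive entries in row(s) 2, 3, so the ratio test bounds it — not unbounded.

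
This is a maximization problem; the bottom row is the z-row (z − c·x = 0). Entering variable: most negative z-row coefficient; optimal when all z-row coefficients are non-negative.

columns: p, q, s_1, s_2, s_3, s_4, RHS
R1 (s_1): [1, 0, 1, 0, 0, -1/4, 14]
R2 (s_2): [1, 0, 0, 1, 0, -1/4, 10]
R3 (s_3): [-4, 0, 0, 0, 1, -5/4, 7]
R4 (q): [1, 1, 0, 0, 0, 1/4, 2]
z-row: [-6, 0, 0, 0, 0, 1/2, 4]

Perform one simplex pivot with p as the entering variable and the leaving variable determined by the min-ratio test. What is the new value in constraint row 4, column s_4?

Ratio test on column p — row 1: 14/1 = 14; row 2: 10/1 = 10; row 3: entry -4 ≤ 0; row 4: 2/1 = 2. Minimum is 2 at row 4 (q leaves); pivot element 1.
Divide row 4 by 1; eliminate column p from the other rows.
In the new row 4, the s_4 entry is the old entry divided by the pivot: (1/4)/1 = 1/4.

1/4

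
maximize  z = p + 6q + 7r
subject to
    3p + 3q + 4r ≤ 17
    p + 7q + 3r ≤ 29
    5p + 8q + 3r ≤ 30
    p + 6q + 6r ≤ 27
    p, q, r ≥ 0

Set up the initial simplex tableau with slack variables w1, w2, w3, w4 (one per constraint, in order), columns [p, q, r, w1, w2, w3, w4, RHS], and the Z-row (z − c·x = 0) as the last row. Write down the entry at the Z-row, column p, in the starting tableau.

-1

The Z-row carries the negated objective coefficients: the p entry is -1.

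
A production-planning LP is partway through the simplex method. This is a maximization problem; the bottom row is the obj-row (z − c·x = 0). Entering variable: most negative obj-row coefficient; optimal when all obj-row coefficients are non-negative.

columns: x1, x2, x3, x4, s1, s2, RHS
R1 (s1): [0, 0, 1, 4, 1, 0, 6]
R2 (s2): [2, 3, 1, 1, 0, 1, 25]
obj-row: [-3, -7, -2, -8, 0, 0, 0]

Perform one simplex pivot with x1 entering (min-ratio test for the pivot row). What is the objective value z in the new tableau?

Ratio test on column x1 — row 1: entry 0 ≤ 0; row 2: 25/2 = 25/2. Minimum is 25/2 at row 2 (s2 leaves); pivot element 2.
Pivot on row 2; the obj-row RHS becomes 0 − (-3)·(25/2) = 75/2.

75/2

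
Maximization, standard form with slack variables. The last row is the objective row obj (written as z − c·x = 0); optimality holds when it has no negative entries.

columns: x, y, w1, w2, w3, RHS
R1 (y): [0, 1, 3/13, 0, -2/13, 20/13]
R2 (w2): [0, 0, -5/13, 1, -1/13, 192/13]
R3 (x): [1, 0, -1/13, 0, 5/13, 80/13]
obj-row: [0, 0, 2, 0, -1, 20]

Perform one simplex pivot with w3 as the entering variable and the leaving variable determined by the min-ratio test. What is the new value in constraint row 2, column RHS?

Ratio test on column w3 — row 1: entry -2/13 ≤ 0; row 2: entry -1/13 ≤ 0; row 3: (80/13)/(5/13) = 16. Minimum is 16 at row 3 (x leaves); pivot element 5/13.
Divide row 3 by 5/13; eliminate column w3 from the other rows.
Row 2 update in column RHS: 192/13 − (-1/13)·16 = 16.

16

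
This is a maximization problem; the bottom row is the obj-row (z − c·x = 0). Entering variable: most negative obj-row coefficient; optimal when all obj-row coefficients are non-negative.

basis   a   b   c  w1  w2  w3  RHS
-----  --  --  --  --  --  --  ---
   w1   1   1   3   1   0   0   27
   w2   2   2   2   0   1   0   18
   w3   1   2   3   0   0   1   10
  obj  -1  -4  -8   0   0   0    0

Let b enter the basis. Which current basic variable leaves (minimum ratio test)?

w3

Column b entries and ratios — w1: 27/1 = 27; w2: 18/2 = 9; w3: 10/2 = 5.
Smallest ratio is 5 in the row of w3, so w3 leaves.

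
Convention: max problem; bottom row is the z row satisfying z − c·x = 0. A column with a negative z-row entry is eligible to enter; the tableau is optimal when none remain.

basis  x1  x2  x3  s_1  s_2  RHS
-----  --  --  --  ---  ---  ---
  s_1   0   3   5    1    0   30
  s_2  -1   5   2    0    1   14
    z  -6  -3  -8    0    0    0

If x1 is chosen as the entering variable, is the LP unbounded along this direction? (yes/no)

yes

Every constraint-row entry in column x1 is ≤ 0, so increasing x1 is unbounded.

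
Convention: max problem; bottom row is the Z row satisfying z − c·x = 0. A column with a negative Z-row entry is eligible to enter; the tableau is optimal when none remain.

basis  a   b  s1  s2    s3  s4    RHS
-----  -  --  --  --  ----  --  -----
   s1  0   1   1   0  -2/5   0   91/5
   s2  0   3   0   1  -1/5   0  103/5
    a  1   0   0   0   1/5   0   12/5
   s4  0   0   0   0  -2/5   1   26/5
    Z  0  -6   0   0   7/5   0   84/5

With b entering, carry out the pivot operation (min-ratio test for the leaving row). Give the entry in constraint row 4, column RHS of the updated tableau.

Ratio test on column b — row 1: (91/5)/1 = 91/5; row 2: (103/5)/3 = 103/15; row 3: entry 0 ≤ 0; row 4: entry 0 ≤ 0. Minimum is 103/15 at row 2 (s2 leaves); pivot element 3.
Divide row 2 by 3; eliminate column b from the other rows.
Row 4 update in column RHS: 26/5 − 0·(103/15) = 26/5.

26/5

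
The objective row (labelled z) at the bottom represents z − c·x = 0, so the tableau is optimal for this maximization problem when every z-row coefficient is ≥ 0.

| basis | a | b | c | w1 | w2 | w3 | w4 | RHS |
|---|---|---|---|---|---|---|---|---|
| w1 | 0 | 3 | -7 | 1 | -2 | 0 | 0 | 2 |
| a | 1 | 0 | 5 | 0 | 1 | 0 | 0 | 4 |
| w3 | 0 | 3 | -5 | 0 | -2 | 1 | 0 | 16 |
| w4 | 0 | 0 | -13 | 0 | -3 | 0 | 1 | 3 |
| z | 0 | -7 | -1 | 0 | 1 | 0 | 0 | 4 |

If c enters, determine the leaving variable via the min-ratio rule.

Column c entries and ratios — w1: -7 ≤ 0, skip; a: 4/5 = 4/5; w3: -5 ≤ 0, skip; w4: -13 ≤ 0, skip.
Smallest ratio is 4/5 in the row of a, so a leaves.

a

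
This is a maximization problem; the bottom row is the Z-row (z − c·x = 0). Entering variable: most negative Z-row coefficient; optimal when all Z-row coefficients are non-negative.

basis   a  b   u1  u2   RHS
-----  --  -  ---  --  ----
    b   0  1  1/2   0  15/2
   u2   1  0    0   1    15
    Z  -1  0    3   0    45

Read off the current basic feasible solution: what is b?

15/2

b is basic (row 1); its value is the RHS of that row, 15/2.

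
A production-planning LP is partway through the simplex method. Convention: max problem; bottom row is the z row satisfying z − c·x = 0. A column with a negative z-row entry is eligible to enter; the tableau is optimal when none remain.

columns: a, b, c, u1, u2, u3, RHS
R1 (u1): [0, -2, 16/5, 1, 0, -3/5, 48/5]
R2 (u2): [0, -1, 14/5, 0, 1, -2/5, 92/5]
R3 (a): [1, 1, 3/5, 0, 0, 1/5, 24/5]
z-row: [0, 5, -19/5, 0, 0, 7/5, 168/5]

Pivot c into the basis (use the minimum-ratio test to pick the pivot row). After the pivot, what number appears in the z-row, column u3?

11/16

Ratio test on column c — row 1: (48/5)/(16/5) = 3; row 2: (92/5)/(14/5) = 46/7; row 3: (24/5)/(3/5) = 8. Minimum is 3 at row 1 (u1 leaves); pivot element 16/5.
Divide row 1 by 16/5; eliminate column c from the other rows.
z-row update in column u3: 7/5 − (-19/5)·(-3/16) = 11/16.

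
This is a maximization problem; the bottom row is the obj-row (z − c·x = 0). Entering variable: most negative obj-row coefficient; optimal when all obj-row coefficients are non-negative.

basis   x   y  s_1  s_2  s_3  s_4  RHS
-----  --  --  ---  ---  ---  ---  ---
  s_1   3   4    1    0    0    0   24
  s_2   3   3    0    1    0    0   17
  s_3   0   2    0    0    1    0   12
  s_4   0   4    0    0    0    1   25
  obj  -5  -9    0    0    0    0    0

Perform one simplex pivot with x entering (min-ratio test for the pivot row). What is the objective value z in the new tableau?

Ratio test on column x — row 1: 24/3 = 8; row 2: 17/3 = 17/3; row 3: entry 0 ≤ 0; row 4: entry 0 ≤ 0. Minimum is 17/3 at row 2 (s_2 leaves); pivot element 3.
Pivot on row 2; the obj-row RHS becomes 0 − (-5)·(17/3) = 85/3.

85/3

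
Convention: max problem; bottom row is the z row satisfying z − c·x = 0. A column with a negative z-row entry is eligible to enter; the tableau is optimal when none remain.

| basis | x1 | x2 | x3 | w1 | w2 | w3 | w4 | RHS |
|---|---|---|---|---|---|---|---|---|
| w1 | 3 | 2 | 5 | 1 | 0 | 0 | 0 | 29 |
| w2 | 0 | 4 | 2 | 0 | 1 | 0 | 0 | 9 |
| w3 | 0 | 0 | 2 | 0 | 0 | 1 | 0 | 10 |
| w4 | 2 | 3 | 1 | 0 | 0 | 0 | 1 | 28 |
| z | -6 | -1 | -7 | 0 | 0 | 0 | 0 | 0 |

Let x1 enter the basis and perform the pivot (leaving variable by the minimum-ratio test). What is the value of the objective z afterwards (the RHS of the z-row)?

58

Ratio test on column x1 — row 1: 29/3 = 29/3; row 2: entry 0 ≤ 0; row 3: entry 0 ≤ 0; row 4: 28/2 = 14. Minimum is 29/3 at row 1 (w1 leaves); pivot element 3.
Pivot on row 1; the z-row RHS becomes 0 − (-6)·(29/3) = 58.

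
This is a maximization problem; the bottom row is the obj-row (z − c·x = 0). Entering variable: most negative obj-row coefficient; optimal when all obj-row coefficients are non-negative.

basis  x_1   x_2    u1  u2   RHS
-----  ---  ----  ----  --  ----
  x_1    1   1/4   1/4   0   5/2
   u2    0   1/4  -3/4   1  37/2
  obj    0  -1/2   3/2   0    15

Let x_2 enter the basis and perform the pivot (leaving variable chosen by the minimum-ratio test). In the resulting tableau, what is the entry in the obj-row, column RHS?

20

Ratio test on column x_2 — row 1: (5/2)/(1/4) = 10; row 2: (37/2)/(1/4) = 74. Minimum is 10 at row 1 (x_1 leaves); pivot element 1/4.
Divide row 1 by 1/4; eliminate column x_2 from the other rows.
obj-row update in column RHS: 15 − (-1/2)·10 = 20.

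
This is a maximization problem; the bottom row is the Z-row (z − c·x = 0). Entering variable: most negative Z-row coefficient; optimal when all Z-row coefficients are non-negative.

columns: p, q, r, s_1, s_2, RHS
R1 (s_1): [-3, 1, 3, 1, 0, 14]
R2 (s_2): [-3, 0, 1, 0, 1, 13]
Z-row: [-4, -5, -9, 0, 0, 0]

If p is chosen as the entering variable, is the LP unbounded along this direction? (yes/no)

yes

Every constraint-row entry in column p is ≤ 0, so increasing p is unbounded.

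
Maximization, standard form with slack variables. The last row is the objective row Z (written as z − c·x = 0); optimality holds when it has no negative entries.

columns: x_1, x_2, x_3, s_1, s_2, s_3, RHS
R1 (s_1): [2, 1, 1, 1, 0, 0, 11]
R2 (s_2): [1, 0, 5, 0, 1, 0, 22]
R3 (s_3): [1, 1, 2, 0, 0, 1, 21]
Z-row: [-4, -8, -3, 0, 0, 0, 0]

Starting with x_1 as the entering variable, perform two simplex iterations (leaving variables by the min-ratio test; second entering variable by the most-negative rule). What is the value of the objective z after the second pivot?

88

Ratio test on column x_1 — row 1: 11/2 = 11/2; row 2: 22/1 = 22; row 3: 21/1 = 21. Minimum is 11/2 at row 1 (s_1 leaves); pivot element 2.
Pivot on row 1; the Z-row RHS becomes 0 − (-4)·(11/2) = 22.
Next entering variable (most negative Z-row entry -6): x_2.
Ratio test on column x_2 — row 1: (11/2)/(1/2) = 11; row 2: entry -1/2 ≤ 0; row 3: (31/2)/(1/2) = 31. Minimum is 11 at row 1 (x_1 leaves); pivot element 1/2.
After the second pivot the Z-row RHS is 22 − (-6)·11 = 88.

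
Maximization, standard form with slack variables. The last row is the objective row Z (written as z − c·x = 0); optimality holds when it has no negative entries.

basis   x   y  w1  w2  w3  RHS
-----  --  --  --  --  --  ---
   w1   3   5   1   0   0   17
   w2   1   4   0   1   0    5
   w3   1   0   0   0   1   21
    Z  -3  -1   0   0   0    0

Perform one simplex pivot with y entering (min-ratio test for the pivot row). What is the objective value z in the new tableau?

5/4

Ratio test on column y — row 1: 17/5 = 17/5; row 2: 5/4 = 5/4; row 3: entry 0 ≤ 0. Minimum is 5/4 at row 2 (w2 leaves); pivot element 4.
Pivot on row 2; the Z-row RHS becomes 0 − (-1)·(5/4) = 5/4.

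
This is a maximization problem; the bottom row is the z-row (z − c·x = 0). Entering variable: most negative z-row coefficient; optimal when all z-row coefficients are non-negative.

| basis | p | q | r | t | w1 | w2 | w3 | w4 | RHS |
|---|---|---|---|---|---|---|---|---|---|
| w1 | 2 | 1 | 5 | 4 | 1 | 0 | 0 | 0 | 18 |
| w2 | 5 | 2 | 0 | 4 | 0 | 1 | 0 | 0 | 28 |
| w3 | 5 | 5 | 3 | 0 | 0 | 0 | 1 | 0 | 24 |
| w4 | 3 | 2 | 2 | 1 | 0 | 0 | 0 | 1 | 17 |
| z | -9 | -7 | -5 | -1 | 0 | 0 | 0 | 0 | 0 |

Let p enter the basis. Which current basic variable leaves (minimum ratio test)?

w3

Column p entries and ratios — w1: 18/2 = 9; w2: 28/5 = 28/5; w3: 24/5 = 24/5; w4: 17/3 = 17/3.
Smallest ratio is 24/5 in the row of w3, so w3 leaves.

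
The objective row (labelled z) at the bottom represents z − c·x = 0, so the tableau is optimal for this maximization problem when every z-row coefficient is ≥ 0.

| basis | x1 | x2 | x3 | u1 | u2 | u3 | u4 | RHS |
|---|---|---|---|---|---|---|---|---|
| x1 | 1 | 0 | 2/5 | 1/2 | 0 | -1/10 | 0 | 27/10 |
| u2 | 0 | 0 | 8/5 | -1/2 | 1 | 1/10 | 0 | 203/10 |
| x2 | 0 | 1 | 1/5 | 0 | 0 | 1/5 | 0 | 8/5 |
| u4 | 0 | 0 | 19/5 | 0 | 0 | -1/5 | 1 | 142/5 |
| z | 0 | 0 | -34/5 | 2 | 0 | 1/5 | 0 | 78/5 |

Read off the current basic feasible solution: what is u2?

u2 is basic (row 2); its value is the RHS of that row, 203/10.

203/10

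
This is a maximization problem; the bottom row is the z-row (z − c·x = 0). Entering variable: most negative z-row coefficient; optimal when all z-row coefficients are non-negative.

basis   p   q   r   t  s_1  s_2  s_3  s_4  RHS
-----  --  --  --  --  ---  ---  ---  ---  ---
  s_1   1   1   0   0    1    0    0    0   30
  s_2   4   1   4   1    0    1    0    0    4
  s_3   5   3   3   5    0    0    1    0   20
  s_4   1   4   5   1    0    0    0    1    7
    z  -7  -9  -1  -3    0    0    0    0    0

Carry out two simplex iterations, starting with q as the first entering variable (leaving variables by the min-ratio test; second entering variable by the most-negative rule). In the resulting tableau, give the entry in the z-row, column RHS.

93/5

Ratio test on column q — row 1: 30/1 = 30; row 2: 4/1 = 4; row 3: 20/3 = 20/3; row 4: 7/4 = 7/4. Minimum is 7/4 at row 4 (s_4 leaves); pivot element 4.
Divide row 4 by 4; eliminate column q from the other rows.
Second iteration: most negative z-row entry is -19/4 in column p, so p enters.
Ratio test on column p — row 1: (113/4)/(3/4) = 113/3; row 2: (9/4)/(15/4) = 3/5; row 3: (59/4)/(17/4) = 59/17; row 4: (7/4)/(1/4) = 7. Minimum is 3/5 at row 2 (s_2 leaves); pivot element 15/4.
Divide row 2 by 15/4; eliminate column p from the other rows.
After both pivots, the entry at the z-row, column RHS is 93/5.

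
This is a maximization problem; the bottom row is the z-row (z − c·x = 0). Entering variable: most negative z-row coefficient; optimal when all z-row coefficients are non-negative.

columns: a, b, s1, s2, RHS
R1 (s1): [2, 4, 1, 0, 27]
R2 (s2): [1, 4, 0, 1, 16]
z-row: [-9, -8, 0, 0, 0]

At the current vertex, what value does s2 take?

16

s2 is basic (row 2); its value is the RHS of that row, 16.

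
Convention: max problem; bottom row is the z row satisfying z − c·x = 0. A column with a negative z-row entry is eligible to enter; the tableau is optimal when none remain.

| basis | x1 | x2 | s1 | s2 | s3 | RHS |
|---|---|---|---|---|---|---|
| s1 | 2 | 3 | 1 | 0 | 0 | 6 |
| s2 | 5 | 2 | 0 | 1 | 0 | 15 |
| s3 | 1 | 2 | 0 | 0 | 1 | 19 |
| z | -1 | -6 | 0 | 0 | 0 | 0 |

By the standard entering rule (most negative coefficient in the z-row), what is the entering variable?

Negative z-row entries: x1: -1, x2: -6.
The most negative is -6 in column x2, so x2 enters.

x2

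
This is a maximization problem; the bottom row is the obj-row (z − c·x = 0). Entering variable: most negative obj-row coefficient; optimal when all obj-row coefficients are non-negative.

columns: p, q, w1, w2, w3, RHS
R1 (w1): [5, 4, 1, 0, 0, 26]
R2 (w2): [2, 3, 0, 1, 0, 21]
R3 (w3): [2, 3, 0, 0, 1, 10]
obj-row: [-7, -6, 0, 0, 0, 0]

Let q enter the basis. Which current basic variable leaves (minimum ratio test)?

Column q entries and ratios — w1: 26/4 = 13/2; w2: 21/3 = 7; w3: 10/3 = 10/3.
Smallest ratio is 10/3 in the row of w3, so w3 leaves.

w3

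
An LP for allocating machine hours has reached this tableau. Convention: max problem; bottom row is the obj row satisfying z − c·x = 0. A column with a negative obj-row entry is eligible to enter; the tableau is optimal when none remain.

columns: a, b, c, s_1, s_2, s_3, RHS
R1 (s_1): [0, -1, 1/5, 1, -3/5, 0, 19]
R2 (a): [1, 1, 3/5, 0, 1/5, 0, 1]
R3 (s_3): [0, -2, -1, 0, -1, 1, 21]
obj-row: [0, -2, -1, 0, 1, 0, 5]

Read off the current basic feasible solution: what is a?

1

a is basic (row 2); its value is the RHS of that row, 1.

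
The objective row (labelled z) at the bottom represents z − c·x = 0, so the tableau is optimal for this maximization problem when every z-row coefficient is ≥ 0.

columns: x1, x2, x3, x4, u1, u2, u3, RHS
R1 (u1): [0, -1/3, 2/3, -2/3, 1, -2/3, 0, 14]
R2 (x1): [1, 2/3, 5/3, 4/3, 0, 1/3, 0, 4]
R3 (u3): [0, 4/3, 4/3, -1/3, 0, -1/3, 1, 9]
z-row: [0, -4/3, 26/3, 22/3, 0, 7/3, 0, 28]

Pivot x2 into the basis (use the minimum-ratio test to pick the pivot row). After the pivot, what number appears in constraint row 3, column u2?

Ratio test on column x2 — row 1: entry -1/3 ≤ 0; row 2: 4/(2/3) = 6; row 3: 9/(4/3) = 27/4. Minimum is 6 at row 2 (x1 leaves); pivot element 2/3.
Divide row 2 by 2/3; eliminate column x2 from the other rows.
Row 3 update in column u2: -1/3 − (4/3)·(1/2) = -1.

-1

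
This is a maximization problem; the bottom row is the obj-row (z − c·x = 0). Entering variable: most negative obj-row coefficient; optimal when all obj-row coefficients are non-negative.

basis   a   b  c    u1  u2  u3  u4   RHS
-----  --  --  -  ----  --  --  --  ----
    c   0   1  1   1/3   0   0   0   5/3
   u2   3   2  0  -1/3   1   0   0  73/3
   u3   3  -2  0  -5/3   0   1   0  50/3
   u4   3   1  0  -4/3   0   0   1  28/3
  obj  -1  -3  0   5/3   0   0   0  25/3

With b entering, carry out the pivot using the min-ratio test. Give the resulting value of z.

40/3

Ratio test on column b — row 1: (5/3)/1 = 5/3; row 2: (73/3)/2 = 73/6; row 3: entry -2 ≤ 0; row 4: (28/3)/1 = 28/3. Minimum is 5/3 at row 1 (c leaves); pivot element 1.
Pivot on row 1; the obj-row RHS becomes 25/3 − (-3)·(5/3) = 40/3.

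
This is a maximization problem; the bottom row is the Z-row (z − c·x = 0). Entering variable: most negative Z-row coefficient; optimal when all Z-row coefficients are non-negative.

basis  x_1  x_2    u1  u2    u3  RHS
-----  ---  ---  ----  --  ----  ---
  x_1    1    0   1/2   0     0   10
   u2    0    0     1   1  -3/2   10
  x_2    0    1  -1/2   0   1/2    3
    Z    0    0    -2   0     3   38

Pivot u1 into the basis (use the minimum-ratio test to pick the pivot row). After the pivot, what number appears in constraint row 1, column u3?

Ratio test on column u1 — row 1: 10/(1/2) = 20; row 2: 10/1 = 10; row 3: entry -1/2 ≤ 0. Minimum is 10 at row 2 (u2 leaves); pivot element 1.
Divide row 2 by 1; eliminate column u1 from the other rows.
Row 1 update in column u3: 0 − (1/2)·(-3/2) = 3/4.

3/4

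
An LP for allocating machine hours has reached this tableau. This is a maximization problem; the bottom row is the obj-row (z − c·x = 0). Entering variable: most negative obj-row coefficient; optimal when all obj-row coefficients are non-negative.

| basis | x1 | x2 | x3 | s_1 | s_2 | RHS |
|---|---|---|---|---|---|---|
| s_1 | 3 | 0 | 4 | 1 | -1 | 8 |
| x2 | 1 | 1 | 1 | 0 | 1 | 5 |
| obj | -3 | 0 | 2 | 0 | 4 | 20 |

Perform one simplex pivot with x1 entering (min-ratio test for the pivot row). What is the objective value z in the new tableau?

28

Ratio test on column x1 — row 1: 8/3 = 8/3; row 2: 5/1 = 5. Minimum is 8/3 at row 1 (s_1 leaves); pivot element 3.
Pivot on row 1; the obj-row RHS becomes 20 − (-3)·(8/3) = 28.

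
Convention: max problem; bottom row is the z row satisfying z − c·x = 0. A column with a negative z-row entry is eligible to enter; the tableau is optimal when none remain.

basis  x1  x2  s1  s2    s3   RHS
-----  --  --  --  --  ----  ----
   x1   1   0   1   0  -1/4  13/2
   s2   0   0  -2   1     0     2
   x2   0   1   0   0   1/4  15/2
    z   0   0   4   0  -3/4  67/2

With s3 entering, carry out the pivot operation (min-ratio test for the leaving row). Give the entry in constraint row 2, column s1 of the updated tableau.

Ratio test on column s3 — row 1: entry -1/4 ≤ 0; row 2: entry 0 ≤ 0; row 3: (15/2)/(1/4) = 30. Minimum is 30 at row 3 (x2 leaves); pivot element 1/4.
Divide row 3 by 1/4; eliminate column s3 from the other rows.
Row 2 update in column s1: -2 − 0·0 = -2.

-2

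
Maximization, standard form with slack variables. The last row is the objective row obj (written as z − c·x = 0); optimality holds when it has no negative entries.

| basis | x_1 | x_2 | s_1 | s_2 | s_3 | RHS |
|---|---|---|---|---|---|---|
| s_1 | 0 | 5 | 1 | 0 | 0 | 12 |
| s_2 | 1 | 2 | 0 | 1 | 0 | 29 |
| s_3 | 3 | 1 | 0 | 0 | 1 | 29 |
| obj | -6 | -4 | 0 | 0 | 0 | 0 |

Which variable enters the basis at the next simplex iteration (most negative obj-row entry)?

x_1

Negative obj-row entries: x_1: -6, x_2: -4.
The most negative is -6 in column x_1, so x_1 enters.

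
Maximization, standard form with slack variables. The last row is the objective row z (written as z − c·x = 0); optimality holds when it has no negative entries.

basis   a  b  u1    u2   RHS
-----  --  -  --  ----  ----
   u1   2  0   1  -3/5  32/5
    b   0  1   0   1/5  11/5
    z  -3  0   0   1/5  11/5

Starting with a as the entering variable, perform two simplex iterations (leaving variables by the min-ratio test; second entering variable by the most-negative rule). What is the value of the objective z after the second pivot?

39/2

Ratio test on column a — row 1: (32/5)/2 = 16/5; row 2: entry 0 ≤ 0. Minimum is 16/5 at row 1 (u1 leaves); pivot element 2.
Pivot on row 1; the z-row RHS becomes 11/5 − (-3)·(16/5) = 59/5.
Next entering variable (most negative z-row entry -7/10): u2.
Ratio test on column u2 — row 1: entry -3/10 ≤ 0; row 2: (11/5)/(1/5) = 11. Minimum is 11 at row 2 (b leaves); pivot element 1/5.
After the second pivot the z-row RHS is 59/5 − (-7/10)·11 = 39/2.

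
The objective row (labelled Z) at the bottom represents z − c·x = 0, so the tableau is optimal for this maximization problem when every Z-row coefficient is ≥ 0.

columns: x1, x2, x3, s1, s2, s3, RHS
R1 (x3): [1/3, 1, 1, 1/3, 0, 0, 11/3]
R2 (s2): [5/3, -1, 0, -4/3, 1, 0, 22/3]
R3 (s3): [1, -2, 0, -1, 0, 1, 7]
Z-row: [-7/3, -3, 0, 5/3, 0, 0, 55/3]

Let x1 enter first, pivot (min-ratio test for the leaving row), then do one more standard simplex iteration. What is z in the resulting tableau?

Ratio test on column x1 — row 1: (11/3)/(1/3) = 11; row 2: (22/3)/(5/3) = 22/5; row 3: 7/1 = 7. Minimum is 22/5 at row 2 (s2 leaves); pivot element 5/3.
Pivot on row 2; the Z-row RHS becomes 55/3 − (-7/3)·(22/5) = 143/5.
Next entering variable (most negative Z-row entry -22/5): x2.
Ratio test on column x2 — row 1: (11/5)/(6/5) = 11/6; row 2: entry -3/5 ≤ 0; row 3: entry -7/5 ≤ 0. Minimum is 11/6 at row 1 (x3 leaves); pivot element 6/5.
After the second pivot the Z-row RHS is 143/5 − (-22/5)·(11/6) = 110/3.

110/3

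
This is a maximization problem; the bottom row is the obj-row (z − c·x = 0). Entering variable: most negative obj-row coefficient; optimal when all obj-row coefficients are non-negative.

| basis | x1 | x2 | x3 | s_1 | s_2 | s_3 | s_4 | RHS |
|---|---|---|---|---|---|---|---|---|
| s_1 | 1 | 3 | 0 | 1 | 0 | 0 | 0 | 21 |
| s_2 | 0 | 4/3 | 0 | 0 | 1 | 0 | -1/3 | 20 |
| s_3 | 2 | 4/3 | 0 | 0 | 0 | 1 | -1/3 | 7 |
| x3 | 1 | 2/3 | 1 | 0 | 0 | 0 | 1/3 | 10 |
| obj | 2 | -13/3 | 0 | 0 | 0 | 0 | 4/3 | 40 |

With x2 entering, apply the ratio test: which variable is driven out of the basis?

Column x2 entries and ratios — s_1: 21/3 = 7; s_2: 20/(4/3) = 15; s_3: 7/(4/3) = 21/4; x3: 10/(2/3) = 15.
Smallest ratio is 21/4 in the row of s_3, so s_3 leaves.

s_3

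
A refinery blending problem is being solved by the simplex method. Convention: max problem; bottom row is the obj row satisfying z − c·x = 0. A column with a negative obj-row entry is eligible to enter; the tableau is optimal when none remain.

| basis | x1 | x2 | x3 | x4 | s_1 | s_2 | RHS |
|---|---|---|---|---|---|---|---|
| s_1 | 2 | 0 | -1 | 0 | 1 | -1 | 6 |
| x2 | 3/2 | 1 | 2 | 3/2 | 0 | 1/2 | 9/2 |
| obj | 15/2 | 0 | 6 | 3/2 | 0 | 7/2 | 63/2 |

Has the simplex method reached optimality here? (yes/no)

yes

Every obj-row coefficient is ≥ 0, so the tableau is optimal.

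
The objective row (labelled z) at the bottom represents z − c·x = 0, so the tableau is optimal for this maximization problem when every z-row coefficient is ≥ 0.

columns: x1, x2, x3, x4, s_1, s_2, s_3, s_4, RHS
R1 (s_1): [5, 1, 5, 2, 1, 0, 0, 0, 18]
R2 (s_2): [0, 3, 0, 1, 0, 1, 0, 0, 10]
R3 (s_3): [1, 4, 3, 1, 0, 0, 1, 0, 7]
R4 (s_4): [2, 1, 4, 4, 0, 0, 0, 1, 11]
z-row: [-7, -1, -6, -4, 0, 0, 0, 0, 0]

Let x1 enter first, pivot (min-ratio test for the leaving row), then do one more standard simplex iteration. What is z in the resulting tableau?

213/8

Ratio test on column x1 — row 1: 18/5 = 18/5; row 2: entry 0 ≤ 0; row 3: 7/1 = 7; row 4: 11/2 = 11/2. Minimum is 18/5 at row 1 (s_1 leaves); pivot element 5.
Pivot on row 1; the z-row RHS becomes 0 − (-7)·(18/5) = 126/5.
Next entering variable (most negative z-row entry -6/5): x4.
Ratio test on column x4 — row 1: (18/5)/(2/5) = 9; row 2: 10/1 = 10; row 3: (17/5)/(3/5) = 17/3; row 4: (19/5)/(16/5) = 19/16. Minimum is 19/16 at row 4 (s_4 leaves); pivot element 16/5.
After the second pivot the z-row RHS is 126/5 − (-6/5)·(19/16) = 213/8.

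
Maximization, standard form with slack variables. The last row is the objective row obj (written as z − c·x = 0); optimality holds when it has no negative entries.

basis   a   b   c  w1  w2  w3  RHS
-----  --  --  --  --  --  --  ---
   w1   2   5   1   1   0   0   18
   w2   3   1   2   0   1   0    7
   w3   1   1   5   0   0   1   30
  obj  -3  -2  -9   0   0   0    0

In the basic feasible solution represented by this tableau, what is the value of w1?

18

w1 is basic (row 1); its value is the RHS of that row, 18.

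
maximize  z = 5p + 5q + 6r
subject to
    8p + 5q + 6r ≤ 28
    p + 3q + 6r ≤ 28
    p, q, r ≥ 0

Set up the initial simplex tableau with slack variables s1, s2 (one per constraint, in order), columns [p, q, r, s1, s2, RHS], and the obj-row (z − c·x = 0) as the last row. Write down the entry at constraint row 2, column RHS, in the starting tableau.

28

The RHS of constraint 2 is b_2 = 28.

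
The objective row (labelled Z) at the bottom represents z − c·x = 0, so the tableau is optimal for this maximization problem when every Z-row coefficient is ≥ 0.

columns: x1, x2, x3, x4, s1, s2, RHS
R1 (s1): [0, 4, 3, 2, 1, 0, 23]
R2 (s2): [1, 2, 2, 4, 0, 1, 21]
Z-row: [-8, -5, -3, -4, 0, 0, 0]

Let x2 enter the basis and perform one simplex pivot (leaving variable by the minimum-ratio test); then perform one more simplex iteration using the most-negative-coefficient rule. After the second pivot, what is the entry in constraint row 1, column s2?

0

Ratio test on column x2 — row 1: 23/4 = 23/4; row 2: 21/2 = 21/2. Minimum is 23/4 at row 1 (s1 leaves); pivot element 4.
Divide row 1 by 4; eliminate column x2 from the other rows.
Second iteration: most negative Z-row entry is -8 in column x1, so x1 enters.
Ratio test on column x1 — row 1: entry 0 ≤ 0; row 2: (19/2)/1 = 19/2. Minimum is 19/2 at row 2 (s2 leaves); pivot element 1.
Divide row 2 by 1; eliminate column x1 from the other rows.
After both pivots, the entry at constraint row 1, column s2 is 0.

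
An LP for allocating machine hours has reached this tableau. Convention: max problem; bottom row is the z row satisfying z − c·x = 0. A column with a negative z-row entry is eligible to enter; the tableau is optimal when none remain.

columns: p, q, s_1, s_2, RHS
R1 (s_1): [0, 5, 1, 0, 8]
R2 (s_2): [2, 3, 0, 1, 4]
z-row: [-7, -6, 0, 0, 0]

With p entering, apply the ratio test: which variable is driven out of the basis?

s_2

Column p entries and ratios — s_1: 0 ≤ 0, skip; s_2: 4/2 = 2.
Smallest ratio is 2 in the row of s_2, so s_2 leaves.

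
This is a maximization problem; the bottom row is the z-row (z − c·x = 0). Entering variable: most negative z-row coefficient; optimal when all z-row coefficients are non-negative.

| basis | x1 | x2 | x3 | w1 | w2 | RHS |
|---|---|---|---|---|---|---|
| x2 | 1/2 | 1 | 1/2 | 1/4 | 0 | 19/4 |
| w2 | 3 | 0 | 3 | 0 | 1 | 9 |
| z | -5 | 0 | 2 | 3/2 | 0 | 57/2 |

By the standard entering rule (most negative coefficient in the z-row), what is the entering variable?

Negative z-row entries: x1: -5.
The most negative is -5 in column x1, so x1 enters.

x1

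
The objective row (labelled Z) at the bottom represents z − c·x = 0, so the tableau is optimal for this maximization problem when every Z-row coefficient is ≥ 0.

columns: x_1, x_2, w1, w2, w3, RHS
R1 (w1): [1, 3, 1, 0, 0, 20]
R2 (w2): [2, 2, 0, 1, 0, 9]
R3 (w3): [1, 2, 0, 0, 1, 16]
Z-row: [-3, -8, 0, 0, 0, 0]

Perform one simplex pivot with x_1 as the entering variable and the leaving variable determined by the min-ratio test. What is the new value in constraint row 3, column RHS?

Ratio test on column x_1 — row 1: 20/1 = 20; row 2: 9/2 = 9/2; row 3: 16/1 = 16. Minimum is 9/2 at row 2 (w2 leaves); pivot element 2.
Divide row 2 by 2; eliminate column x_1 from the other rows.
Row 3 update in column RHS: 16 − 1·(9/2) = 23/2.

23/2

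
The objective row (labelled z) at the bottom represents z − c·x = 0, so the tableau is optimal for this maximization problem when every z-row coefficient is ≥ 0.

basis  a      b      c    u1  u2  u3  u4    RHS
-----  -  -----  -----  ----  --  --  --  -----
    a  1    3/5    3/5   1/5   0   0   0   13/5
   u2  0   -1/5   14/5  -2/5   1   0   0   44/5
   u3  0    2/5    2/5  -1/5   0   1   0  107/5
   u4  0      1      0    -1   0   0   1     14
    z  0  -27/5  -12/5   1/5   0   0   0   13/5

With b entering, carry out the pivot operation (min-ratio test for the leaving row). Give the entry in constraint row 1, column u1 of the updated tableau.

Ratio test on column b — row 1: (13/5)/(3/5) = 13/3; row 2: entry -1/5 ≤ 0; row 3: (107/5)/(2/5) = 107/2; row 4: 14/1 = 14. Minimum is 13/3 at row 1 (a leaves); pivot element 3/5.
Divide row 1 by 3/5; eliminate column b from the other rows.
In the new row 1, the u1 entry is the old entry divided by the pivot: (1/5)/(3/5) = 1/3.

1/3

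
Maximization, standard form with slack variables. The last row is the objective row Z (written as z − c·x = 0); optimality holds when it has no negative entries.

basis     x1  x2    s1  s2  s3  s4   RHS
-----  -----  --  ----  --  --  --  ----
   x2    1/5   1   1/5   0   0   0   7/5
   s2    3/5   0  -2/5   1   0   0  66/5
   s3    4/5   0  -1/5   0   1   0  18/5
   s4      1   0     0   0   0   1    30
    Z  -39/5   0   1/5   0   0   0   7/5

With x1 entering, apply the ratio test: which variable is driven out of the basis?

Column x1 entries and ratios — x2: (7/5)/(1/5) = 7; s2: (66/5)/(3/5) = 22; s3: (18/5)/(4/5) = 9/2; s4: 30/1 = 30.
Smallest ratio is 9/2 in the row of s3, so s3 leaves.

s3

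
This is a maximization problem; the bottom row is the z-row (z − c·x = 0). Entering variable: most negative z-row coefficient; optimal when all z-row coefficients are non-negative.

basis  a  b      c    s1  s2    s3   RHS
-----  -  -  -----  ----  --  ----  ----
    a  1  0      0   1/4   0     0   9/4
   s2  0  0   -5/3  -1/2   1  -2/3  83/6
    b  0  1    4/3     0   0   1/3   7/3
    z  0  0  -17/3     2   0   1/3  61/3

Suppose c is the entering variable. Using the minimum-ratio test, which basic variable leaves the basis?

b

Column c entries and ratios — a: 0 ≤ 0, skip; s2: -5/3 ≤ 0, skip; b: (7/3)/(4/3) = 7/4.
Smallest ratio is 7/4 in the row of b, so b leaves.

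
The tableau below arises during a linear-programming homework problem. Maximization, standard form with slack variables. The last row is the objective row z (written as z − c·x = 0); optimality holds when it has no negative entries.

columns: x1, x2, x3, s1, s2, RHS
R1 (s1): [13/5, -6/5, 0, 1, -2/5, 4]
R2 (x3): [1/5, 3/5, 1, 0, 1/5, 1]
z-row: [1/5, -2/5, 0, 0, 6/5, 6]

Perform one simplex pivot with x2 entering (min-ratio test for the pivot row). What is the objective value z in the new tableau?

20/3

Ratio test on column x2 — row 1: entry -6/5 ≤ 0; row 2: 1/(3/5) = 5/3. Minimum is 5/3 at row 2 (x3 leaves); pivot element 3/5.
Pivot on row 2; the z-row RHS becomes 6 − (-2/5)·(5/3) = 20/3.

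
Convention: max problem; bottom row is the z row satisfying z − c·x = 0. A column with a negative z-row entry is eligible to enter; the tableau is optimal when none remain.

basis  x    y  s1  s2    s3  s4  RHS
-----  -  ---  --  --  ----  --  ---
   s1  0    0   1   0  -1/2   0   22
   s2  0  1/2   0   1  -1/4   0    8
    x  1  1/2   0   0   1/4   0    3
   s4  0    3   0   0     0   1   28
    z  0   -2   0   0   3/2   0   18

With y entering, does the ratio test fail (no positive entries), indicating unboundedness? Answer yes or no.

no

Column y has positive entries in row(s) 2, 3, 4, so the ratio test bounds it — not unbounded.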